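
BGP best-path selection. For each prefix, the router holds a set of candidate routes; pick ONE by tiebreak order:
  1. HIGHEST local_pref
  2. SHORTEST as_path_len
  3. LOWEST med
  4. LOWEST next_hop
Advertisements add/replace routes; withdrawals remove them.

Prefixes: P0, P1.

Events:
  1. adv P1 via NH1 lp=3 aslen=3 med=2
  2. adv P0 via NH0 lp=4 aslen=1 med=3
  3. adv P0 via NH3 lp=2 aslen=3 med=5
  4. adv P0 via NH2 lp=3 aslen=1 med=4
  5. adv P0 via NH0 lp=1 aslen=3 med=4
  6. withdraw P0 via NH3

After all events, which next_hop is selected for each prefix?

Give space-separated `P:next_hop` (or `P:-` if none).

Op 1: best P0=- P1=NH1
Op 2: best P0=NH0 P1=NH1
Op 3: best P0=NH0 P1=NH1
Op 4: best P0=NH0 P1=NH1
Op 5: best P0=NH2 P1=NH1
Op 6: best P0=NH2 P1=NH1

Answer: P0:NH2 P1:NH1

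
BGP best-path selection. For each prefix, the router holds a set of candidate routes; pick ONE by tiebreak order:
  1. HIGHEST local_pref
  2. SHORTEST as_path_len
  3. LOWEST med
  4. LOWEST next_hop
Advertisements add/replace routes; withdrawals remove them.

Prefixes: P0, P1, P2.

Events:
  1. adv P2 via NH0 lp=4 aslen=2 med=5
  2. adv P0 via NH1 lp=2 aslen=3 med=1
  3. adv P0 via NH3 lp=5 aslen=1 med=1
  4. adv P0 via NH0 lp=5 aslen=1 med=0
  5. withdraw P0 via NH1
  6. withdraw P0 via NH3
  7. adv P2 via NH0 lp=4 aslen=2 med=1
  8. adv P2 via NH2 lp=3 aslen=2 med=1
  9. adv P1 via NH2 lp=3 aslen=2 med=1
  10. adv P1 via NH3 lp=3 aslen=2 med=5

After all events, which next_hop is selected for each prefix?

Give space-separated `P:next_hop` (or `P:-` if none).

Op 1: best P0=- P1=- P2=NH0
Op 2: best P0=NH1 P1=- P2=NH0
Op 3: best P0=NH3 P1=- P2=NH0
Op 4: best P0=NH0 P1=- P2=NH0
Op 5: best P0=NH0 P1=- P2=NH0
Op 6: best P0=NH0 P1=- P2=NH0
Op 7: best P0=NH0 P1=- P2=NH0
Op 8: best P0=NH0 P1=- P2=NH0
Op 9: best P0=NH0 P1=NH2 P2=NH0
Op 10: best P0=NH0 P1=NH2 P2=NH0

Answer: P0:NH0 P1:NH2 P2:NH0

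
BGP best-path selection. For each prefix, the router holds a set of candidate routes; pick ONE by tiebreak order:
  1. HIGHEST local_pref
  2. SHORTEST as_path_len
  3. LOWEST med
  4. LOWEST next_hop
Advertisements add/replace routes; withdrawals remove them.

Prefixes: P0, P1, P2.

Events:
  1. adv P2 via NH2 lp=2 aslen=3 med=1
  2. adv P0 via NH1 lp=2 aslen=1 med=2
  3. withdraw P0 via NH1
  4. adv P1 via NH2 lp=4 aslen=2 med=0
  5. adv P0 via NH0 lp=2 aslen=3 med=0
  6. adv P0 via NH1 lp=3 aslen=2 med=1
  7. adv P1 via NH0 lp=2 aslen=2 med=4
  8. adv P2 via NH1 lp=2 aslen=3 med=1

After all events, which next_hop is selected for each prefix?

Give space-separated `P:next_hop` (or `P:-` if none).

Op 1: best P0=- P1=- P2=NH2
Op 2: best P0=NH1 P1=- P2=NH2
Op 3: best P0=- P1=- P2=NH2
Op 4: best P0=- P1=NH2 P2=NH2
Op 5: best P0=NH0 P1=NH2 P2=NH2
Op 6: best P0=NH1 P1=NH2 P2=NH2
Op 7: best P0=NH1 P1=NH2 P2=NH2
Op 8: best P0=NH1 P1=NH2 P2=NH1

Answer: P0:NH1 P1:NH2 P2:NH1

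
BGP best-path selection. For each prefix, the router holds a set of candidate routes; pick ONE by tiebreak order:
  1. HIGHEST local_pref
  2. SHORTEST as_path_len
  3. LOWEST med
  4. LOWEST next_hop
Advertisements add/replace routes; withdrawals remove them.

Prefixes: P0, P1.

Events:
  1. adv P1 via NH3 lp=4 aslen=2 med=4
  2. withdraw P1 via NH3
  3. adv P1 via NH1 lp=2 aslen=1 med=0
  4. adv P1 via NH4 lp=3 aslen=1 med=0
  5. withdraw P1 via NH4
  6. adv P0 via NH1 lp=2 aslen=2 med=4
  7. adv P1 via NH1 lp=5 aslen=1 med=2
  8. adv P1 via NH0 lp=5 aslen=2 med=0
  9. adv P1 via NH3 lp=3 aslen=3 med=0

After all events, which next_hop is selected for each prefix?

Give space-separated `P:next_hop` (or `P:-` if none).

Op 1: best P0=- P1=NH3
Op 2: best P0=- P1=-
Op 3: best P0=- P1=NH1
Op 4: best P0=- P1=NH4
Op 5: best P0=- P1=NH1
Op 6: best P0=NH1 P1=NH1
Op 7: best P0=NH1 P1=NH1
Op 8: best P0=NH1 P1=NH1
Op 9: best P0=NH1 P1=NH1

Answer: P0:NH1 P1:NH1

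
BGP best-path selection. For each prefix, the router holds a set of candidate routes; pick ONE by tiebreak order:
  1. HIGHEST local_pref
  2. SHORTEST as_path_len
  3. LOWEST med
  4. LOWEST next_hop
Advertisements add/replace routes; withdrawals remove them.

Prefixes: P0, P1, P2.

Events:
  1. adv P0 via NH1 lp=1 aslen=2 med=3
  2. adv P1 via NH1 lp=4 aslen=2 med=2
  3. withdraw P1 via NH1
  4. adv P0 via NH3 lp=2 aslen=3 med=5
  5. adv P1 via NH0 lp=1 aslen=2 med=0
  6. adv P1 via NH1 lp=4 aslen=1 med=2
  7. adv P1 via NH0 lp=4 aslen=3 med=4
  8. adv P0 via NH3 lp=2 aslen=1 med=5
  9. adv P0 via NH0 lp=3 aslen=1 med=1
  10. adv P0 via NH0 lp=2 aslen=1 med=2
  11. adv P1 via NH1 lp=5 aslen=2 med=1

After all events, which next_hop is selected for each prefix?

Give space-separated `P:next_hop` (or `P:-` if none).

Op 1: best P0=NH1 P1=- P2=-
Op 2: best P0=NH1 P1=NH1 P2=-
Op 3: best P0=NH1 P1=- P2=-
Op 4: best P0=NH3 P1=- P2=-
Op 5: best P0=NH3 P1=NH0 P2=-
Op 6: best P0=NH3 P1=NH1 P2=-
Op 7: best P0=NH3 P1=NH1 P2=-
Op 8: best P0=NH3 P1=NH1 P2=-
Op 9: best P0=NH0 P1=NH1 P2=-
Op 10: best P0=NH0 P1=NH1 P2=-
Op 11: best P0=NH0 P1=NH1 P2=-

Answer: P0:NH0 P1:NH1 P2:-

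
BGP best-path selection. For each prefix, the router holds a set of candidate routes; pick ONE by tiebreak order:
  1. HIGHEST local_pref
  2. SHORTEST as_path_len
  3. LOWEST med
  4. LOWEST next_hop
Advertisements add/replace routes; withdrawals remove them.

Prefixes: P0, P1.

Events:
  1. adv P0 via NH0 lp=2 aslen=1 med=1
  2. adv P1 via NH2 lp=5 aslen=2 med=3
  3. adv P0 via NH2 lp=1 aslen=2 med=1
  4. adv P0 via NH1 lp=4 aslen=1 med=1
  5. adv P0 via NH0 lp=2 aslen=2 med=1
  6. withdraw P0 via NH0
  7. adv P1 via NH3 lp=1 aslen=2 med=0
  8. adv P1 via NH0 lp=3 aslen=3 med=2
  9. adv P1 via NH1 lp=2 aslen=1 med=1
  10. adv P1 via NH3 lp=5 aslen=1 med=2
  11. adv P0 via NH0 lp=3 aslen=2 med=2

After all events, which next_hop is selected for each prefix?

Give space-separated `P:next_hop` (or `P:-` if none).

Op 1: best P0=NH0 P1=-
Op 2: best P0=NH0 P1=NH2
Op 3: best P0=NH0 P1=NH2
Op 4: best P0=NH1 P1=NH2
Op 5: best P0=NH1 P1=NH2
Op 6: best P0=NH1 P1=NH2
Op 7: best P0=NH1 P1=NH2
Op 8: best P0=NH1 P1=NH2
Op 9: best P0=NH1 P1=NH2
Op 10: best P0=NH1 P1=NH3
Op 11: best P0=NH1 P1=NH3

Answer: P0:NH1 P1:NH3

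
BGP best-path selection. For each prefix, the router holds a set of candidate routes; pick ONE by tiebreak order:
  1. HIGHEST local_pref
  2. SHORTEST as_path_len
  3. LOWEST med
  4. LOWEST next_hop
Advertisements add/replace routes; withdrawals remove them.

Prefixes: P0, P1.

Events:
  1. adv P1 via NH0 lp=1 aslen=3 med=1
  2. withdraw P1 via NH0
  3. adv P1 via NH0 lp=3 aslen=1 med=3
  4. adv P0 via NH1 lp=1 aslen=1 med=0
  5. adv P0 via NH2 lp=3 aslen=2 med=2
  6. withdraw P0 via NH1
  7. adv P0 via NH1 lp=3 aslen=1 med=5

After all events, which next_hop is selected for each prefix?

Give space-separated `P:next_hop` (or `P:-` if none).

Answer: P0:NH1 P1:NH0

Derivation:
Op 1: best P0=- P1=NH0
Op 2: best P0=- P1=-
Op 3: best P0=- P1=NH0
Op 4: best P0=NH1 P1=NH0
Op 5: best P0=NH2 P1=NH0
Op 6: best P0=NH2 P1=NH0
Op 7: best P0=NH1 P1=NH0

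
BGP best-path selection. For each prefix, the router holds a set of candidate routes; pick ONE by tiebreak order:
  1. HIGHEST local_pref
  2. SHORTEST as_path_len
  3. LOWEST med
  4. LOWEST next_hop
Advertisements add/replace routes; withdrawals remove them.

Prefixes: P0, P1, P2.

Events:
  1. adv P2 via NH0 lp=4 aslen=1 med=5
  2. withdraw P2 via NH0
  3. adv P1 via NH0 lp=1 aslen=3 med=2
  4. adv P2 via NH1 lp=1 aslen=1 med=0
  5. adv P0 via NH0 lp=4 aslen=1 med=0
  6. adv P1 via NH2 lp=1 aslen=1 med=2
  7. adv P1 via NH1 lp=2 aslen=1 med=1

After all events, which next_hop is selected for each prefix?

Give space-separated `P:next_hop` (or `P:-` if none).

Answer: P0:NH0 P1:NH1 P2:NH1

Derivation:
Op 1: best P0=- P1=- P2=NH0
Op 2: best P0=- P1=- P2=-
Op 3: best P0=- P1=NH0 P2=-
Op 4: best P0=- P1=NH0 P2=NH1
Op 5: best P0=NH0 P1=NH0 P2=NH1
Op 6: best P0=NH0 P1=NH2 P2=NH1
Op 7: best P0=NH0 P1=NH1 P2=NH1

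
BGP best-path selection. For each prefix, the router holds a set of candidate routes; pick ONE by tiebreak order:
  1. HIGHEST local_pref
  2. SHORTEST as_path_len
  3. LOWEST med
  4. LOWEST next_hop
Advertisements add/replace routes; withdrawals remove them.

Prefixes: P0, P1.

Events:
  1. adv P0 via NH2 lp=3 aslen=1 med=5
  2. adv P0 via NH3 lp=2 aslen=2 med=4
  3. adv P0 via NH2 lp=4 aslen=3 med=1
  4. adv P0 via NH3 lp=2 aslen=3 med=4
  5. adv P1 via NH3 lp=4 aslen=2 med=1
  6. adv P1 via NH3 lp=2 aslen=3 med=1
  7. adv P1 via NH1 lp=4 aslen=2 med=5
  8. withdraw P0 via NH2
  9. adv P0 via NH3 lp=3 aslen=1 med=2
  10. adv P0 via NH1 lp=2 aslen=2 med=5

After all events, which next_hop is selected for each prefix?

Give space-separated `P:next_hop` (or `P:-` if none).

Answer: P0:NH3 P1:NH1

Derivation:
Op 1: best P0=NH2 P1=-
Op 2: best P0=NH2 P1=-
Op 3: best P0=NH2 P1=-
Op 4: best P0=NH2 P1=-
Op 5: best P0=NH2 P1=NH3
Op 6: best P0=NH2 P1=NH3
Op 7: best P0=NH2 P1=NH1
Op 8: best P0=NH3 P1=NH1
Op 9: best P0=NH3 P1=NH1
Op 10: best P0=NH3 P1=NH1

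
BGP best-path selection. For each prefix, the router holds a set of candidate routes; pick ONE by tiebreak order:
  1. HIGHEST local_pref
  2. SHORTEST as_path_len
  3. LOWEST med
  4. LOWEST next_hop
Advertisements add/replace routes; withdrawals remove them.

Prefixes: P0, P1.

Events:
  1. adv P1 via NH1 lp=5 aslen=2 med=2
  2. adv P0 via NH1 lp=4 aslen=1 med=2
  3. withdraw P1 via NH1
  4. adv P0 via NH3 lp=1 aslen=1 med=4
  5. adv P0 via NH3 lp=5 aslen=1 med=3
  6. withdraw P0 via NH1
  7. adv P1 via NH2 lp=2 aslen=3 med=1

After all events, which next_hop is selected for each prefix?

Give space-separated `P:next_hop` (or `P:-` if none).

Answer: P0:NH3 P1:NH2

Derivation:
Op 1: best P0=- P1=NH1
Op 2: best P0=NH1 P1=NH1
Op 3: best P0=NH1 P1=-
Op 4: best P0=NH1 P1=-
Op 5: best P0=NH3 P1=-
Op 6: best P0=NH3 P1=-
Op 7: best P0=NH3 P1=NH2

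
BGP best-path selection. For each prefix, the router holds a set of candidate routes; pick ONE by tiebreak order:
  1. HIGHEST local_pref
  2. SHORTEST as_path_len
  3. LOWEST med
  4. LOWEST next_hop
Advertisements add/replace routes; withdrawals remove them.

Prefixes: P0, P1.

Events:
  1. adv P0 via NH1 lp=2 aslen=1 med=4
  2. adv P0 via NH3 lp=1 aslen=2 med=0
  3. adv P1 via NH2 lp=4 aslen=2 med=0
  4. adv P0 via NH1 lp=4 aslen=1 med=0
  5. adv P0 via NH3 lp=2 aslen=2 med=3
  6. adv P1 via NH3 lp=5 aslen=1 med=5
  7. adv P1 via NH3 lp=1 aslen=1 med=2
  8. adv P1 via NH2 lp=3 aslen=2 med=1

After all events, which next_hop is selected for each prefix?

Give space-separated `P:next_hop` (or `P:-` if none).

Answer: P0:NH1 P1:NH2

Derivation:
Op 1: best P0=NH1 P1=-
Op 2: best P0=NH1 P1=-
Op 3: best P0=NH1 P1=NH2
Op 4: best P0=NH1 P1=NH2
Op 5: best P0=NH1 P1=NH2
Op 6: best P0=NH1 P1=NH3
Op 7: best P0=NH1 P1=NH2
Op 8: best P0=NH1 P1=NH2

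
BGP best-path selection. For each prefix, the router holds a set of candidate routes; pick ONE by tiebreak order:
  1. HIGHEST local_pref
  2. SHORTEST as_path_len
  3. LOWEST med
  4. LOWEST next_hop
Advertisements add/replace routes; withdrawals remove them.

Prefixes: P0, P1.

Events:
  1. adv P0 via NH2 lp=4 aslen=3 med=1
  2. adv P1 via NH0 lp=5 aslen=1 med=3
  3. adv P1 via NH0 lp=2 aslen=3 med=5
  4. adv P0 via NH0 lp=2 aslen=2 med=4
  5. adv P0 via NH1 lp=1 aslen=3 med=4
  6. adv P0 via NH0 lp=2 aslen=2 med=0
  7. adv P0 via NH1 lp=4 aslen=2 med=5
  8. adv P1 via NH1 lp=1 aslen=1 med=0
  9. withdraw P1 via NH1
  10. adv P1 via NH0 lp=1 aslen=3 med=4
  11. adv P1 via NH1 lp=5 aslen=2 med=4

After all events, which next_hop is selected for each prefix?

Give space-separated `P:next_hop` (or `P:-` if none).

Answer: P0:NH1 P1:NH1

Derivation:
Op 1: best P0=NH2 P1=-
Op 2: best P0=NH2 P1=NH0
Op 3: best P0=NH2 P1=NH0
Op 4: best P0=NH2 P1=NH0
Op 5: best P0=NH2 P1=NH0
Op 6: best P0=NH2 P1=NH0
Op 7: best P0=NH1 P1=NH0
Op 8: best P0=NH1 P1=NH0
Op 9: best P0=NH1 P1=NH0
Op 10: best P0=NH1 P1=NH0
Op 11: best P0=NH1 P1=NH1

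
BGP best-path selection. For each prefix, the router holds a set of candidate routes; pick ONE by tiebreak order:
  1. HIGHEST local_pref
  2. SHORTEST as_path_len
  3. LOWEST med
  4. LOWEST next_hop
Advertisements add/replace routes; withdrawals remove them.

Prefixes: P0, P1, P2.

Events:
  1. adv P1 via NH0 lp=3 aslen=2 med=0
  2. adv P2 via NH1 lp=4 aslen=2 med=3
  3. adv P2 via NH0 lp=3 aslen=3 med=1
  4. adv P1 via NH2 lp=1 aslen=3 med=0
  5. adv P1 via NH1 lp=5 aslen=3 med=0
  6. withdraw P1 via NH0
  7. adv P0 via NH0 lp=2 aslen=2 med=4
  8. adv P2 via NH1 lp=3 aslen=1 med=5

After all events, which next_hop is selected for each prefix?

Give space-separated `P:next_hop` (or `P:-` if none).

Answer: P0:NH0 P1:NH1 P2:NH1

Derivation:
Op 1: best P0=- P1=NH0 P2=-
Op 2: best P0=- P1=NH0 P2=NH1
Op 3: best P0=- P1=NH0 P2=NH1
Op 4: best P0=- P1=NH0 P2=NH1
Op 5: best P0=- P1=NH1 P2=NH1
Op 6: best P0=- P1=NH1 P2=NH1
Op 7: best P0=NH0 P1=NH1 P2=NH1
Op 8: best P0=NH0 P1=NH1 P2=NH1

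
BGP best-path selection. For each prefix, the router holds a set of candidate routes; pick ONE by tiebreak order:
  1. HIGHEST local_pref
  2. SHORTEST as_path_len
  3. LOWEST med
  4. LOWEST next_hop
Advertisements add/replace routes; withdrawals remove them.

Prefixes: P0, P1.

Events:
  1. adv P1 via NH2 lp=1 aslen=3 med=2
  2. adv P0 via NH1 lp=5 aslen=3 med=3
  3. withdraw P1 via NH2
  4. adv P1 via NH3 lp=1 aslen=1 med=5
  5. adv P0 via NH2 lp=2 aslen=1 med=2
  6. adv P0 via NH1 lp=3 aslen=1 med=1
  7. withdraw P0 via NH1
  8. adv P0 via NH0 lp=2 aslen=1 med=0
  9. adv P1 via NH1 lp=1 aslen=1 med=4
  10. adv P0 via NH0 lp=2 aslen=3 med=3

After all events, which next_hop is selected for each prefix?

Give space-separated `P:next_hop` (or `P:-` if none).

Op 1: best P0=- P1=NH2
Op 2: best P0=NH1 P1=NH2
Op 3: best P0=NH1 P1=-
Op 4: best P0=NH1 P1=NH3
Op 5: best P0=NH1 P1=NH3
Op 6: best P0=NH1 P1=NH3
Op 7: best P0=NH2 P1=NH3
Op 8: best P0=NH0 P1=NH3
Op 9: best P0=NH0 P1=NH1
Op 10: best P0=NH2 P1=NH1

Answer: P0:NH2 P1:NH1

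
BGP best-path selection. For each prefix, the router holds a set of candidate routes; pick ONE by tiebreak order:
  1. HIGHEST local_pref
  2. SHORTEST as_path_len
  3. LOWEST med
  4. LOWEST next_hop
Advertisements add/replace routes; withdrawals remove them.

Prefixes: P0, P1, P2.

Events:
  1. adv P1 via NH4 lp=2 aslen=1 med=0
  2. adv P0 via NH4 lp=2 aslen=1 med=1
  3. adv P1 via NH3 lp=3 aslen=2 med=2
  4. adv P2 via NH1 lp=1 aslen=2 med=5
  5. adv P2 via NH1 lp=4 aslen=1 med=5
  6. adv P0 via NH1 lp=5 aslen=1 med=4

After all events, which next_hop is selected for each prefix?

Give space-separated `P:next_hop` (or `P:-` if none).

Answer: P0:NH1 P1:NH3 P2:NH1

Derivation:
Op 1: best P0=- P1=NH4 P2=-
Op 2: best P0=NH4 P1=NH4 P2=-
Op 3: best P0=NH4 P1=NH3 P2=-
Op 4: best P0=NH4 P1=NH3 P2=NH1
Op 5: best P0=NH4 P1=NH3 P2=NH1
Op 6: best P0=NH1 P1=NH3 P2=NH1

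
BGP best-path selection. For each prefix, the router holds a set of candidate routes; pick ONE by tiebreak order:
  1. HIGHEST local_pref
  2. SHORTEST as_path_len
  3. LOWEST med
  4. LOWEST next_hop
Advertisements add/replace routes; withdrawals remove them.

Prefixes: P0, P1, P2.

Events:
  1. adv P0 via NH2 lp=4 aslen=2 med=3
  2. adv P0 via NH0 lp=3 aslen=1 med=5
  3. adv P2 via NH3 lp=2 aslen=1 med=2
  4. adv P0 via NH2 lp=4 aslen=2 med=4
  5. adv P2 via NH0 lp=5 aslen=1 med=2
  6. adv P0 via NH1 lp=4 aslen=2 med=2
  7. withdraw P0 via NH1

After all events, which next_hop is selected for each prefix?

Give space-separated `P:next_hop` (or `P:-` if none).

Op 1: best P0=NH2 P1=- P2=-
Op 2: best P0=NH2 P1=- P2=-
Op 3: best P0=NH2 P1=- P2=NH3
Op 4: best P0=NH2 P1=- P2=NH3
Op 5: best P0=NH2 P1=- P2=NH0
Op 6: best P0=NH1 P1=- P2=NH0
Op 7: best P0=NH2 P1=- P2=NH0

Answer: P0:NH2 P1:- P2:NH0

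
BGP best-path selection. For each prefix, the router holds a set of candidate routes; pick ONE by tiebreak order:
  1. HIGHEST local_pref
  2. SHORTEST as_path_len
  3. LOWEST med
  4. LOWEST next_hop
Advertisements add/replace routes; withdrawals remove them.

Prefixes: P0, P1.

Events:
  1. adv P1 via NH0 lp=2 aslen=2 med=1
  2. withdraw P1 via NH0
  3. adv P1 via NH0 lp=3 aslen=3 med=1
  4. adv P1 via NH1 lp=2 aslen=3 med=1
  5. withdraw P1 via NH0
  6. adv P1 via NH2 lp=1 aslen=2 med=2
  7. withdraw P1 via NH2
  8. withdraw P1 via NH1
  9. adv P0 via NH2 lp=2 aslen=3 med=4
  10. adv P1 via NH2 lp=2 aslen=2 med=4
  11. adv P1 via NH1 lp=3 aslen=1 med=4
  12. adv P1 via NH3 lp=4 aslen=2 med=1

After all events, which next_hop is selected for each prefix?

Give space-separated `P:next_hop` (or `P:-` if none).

Op 1: best P0=- P1=NH0
Op 2: best P0=- P1=-
Op 3: best P0=- P1=NH0
Op 4: best P0=- P1=NH0
Op 5: best P0=- P1=NH1
Op 6: best P0=- P1=NH1
Op 7: best P0=- P1=NH1
Op 8: best P0=- P1=-
Op 9: best P0=NH2 P1=-
Op 10: best P0=NH2 P1=NH2
Op 11: best P0=NH2 P1=NH1
Op 12: best P0=NH2 P1=NH3

Answer: P0:NH2 P1:NH3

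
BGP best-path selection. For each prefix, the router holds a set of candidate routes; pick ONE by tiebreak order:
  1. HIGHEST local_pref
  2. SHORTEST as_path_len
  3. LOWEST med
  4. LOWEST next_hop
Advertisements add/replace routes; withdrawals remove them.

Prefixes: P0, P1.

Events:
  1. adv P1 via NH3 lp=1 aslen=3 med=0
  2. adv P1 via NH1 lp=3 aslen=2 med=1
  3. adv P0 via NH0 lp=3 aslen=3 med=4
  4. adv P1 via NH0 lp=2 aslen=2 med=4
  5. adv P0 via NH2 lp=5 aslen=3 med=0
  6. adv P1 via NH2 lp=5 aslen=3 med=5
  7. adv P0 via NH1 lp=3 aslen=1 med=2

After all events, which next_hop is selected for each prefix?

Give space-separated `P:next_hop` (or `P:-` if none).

Answer: P0:NH2 P1:NH2

Derivation:
Op 1: best P0=- P1=NH3
Op 2: best P0=- P1=NH1
Op 3: best P0=NH0 P1=NH1
Op 4: best P0=NH0 P1=NH1
Op 5: best P0=NH2 P1=NH1
Op 6: best P0=NH2 P1=NH2
Op 7: best P0=NH2 P1=NH2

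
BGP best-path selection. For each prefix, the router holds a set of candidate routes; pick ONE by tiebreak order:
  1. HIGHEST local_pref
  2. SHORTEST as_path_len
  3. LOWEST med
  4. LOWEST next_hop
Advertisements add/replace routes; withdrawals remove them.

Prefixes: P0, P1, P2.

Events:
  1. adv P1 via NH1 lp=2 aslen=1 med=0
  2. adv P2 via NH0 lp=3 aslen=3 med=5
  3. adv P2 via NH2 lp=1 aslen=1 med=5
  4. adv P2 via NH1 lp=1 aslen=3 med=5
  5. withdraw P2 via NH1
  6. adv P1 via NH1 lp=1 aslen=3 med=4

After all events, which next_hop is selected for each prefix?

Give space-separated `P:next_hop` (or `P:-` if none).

Answer: P0:- P1:NH1 P2:NH0

Derivation:
Op 1: best P0=- P1=NH1 P2=-
Op 2: best P0=- P1=NH1 P2=NH0
Op 3: best P0=- P1=NH1 P2=NH0
Op 4: best P0=- P1=NH1 P2=NH0
Op 5: best P0=- P1=NH1 P2=NH0
Op 6: best P0=- P1=NH1 P2=NH0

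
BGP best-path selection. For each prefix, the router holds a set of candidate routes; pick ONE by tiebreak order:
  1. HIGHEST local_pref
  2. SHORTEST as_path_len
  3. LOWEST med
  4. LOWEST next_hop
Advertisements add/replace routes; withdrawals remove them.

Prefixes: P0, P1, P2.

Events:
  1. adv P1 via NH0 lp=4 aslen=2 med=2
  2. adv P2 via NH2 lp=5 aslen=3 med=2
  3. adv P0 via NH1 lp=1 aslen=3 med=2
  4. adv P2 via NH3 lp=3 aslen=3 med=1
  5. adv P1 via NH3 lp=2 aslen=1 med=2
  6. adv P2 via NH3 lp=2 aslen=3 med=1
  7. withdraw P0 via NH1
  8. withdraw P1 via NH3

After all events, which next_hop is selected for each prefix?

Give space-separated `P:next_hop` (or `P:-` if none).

Op 1: best P0=- P1=NH0 P2=-
Op 2: best P0=- P1=NH0 P2=NH2
Op 3: best P0=NH1 P1=NH0 P2=NH2
Op 4: best P0=NH1 P1=NH0 P2=NH2
Op 5: best P0=NH1 P1=NH0 P2=NH2
Op 6: best P0=NH1 P1=NH0 P2=NH2
Op 7: best P0=- P1=NH0 P2=NH2
Op 8: best P0=- P1=NH0 P2=NH2

Answer: P0:- P1:NH0 P2:NH2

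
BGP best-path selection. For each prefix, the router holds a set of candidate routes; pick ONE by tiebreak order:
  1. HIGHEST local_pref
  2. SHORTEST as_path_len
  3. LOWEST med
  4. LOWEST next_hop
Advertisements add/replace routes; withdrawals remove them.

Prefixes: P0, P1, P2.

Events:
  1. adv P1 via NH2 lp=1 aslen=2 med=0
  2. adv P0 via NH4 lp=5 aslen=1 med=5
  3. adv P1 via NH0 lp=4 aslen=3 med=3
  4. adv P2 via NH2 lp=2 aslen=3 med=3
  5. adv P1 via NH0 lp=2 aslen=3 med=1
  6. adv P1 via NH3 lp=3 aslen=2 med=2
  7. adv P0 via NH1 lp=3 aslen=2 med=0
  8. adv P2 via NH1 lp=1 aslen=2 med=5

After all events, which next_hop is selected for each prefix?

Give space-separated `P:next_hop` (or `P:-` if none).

Answer: P0:NH4 P1:NH3 P2:NH2

Derivation:
Op 1: best P0=- P1=NH2 P2=-
Op 2: best P0=NH4 P1=NH2 P2=-
Op 3: best P0=NH4 P1=NH0 P2=-
Op 4: best P0=NH4 P1=NH0 P2=NH2
Op 5: best P0=NH4 P1=NH0 P2=NH2
Op 6: best P0=NH4 P1=NH3 P2=NH2
Op 7: best P0=NH4 P1=NH3 P2=NH2
Op 8: best P0=NH4 P1=NH3 P2=NH2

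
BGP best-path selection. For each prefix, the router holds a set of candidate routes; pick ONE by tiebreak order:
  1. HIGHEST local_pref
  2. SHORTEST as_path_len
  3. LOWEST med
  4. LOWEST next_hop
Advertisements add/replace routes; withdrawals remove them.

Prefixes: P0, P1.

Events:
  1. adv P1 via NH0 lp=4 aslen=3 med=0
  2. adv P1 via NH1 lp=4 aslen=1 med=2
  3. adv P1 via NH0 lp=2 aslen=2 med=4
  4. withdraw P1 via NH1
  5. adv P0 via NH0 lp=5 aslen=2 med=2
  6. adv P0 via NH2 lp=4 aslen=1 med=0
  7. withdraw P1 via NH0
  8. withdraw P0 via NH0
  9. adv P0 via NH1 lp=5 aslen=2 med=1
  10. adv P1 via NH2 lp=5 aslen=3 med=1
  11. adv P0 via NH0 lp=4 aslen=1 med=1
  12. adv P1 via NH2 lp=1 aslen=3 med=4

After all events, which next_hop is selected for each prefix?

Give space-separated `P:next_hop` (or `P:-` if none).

Answer: P0:NH1 P1:NH2

Derivation:
Op 1: best P0=- P1=NH0
Op 2: best P0=- P1=NH1
Op 3: best P0=- P1=NH1
Op 4: best P0=- P1=NH0
Op 5: best P0=NH0 P1=NH0
Op 6: best P0=NH0 P1=NH0
Op 7: best P0=NH0 P1=-
Op 8: best P0=NH2 P1=-
Op 9: best P0=NH1 P1=-
Op 10: best P0=NH1 P1=NH2
Op 11: best P0=NH1 P1=NH2
Op 12: best P0=NH1 P1=NH2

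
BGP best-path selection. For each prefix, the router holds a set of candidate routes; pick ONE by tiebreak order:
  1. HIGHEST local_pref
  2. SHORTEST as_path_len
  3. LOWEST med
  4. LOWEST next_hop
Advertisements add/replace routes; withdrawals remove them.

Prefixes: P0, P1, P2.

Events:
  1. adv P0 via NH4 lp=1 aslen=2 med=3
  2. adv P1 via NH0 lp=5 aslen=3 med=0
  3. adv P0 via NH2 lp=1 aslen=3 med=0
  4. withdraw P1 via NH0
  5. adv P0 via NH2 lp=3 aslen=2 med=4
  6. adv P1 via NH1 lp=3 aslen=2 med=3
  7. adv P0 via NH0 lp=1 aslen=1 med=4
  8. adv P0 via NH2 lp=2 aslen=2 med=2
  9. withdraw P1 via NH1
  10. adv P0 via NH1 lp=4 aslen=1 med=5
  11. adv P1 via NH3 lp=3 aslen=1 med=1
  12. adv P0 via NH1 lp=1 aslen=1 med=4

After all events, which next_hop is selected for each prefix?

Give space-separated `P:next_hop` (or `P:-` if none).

Op 1: best P0=NH4 P1=- P2=-
Op 2: best P0=NH4 P1=NH0 P2=-
Op 3: best P0=NH4 P1=NH0 P2=-
Op 4: best P0=NH4 P1=- P2=-
Op 5: best P0=NH2 P1=- P2=-
Op 6: best P0=NH2 P1=NH1 P2=-
Op 7: best P0=NH2 P1=NH1 P2=-
Op 8: best P0=NH2 P1=NH1 P2=-
Op 9: best P0=NH2 P1=- P2=-
Op 10: best P0=NH1 P1=- P2=-
Op 11: best P0=NH1 P1=NH3 P2=-
Op 12: best P0=NH2 P1=NH3 P2=-

Answer: P0:NH2 P1:NH3 P2:-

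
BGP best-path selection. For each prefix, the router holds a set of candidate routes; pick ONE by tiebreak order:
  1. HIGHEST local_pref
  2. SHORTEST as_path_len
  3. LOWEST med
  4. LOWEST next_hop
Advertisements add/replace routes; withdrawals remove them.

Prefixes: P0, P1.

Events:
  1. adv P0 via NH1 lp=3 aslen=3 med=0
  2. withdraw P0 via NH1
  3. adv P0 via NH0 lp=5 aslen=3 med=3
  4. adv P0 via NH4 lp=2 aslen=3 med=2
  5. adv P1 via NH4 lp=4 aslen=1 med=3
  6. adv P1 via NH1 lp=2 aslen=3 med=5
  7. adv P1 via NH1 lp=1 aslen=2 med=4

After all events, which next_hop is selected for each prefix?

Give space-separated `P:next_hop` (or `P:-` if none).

Answer: P0:NH0 P1:NH4

Derivation:
Op 1: best P0=NH1 P1=-
Op 2: best P0=- P1=-
Op 3: best P0=NH0 P1=-
Op 4: best P0=NH0 P1=-
Op 5: best P0=NH0 P1=NH4
Op 6: best P0=NH0 P1=NH4
Op 7: best P0=NH0 P1=NH4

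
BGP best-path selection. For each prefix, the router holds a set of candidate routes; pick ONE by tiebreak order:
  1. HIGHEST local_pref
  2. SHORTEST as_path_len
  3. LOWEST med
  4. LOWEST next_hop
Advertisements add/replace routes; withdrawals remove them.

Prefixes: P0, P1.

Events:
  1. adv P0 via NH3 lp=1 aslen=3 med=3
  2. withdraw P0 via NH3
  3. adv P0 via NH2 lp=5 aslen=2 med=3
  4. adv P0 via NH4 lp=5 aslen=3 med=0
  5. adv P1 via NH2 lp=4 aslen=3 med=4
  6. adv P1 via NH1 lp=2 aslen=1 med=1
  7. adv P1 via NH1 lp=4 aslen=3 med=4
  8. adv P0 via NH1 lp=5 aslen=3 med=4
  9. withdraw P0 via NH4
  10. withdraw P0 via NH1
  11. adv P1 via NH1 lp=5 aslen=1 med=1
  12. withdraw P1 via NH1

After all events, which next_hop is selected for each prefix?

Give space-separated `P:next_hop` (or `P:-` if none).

Op 1: best P0=NH3 P1=-
Op 2: best P0=- P1=-
Op 3: best P0=NH2 P1=-
Op 4: best P0=NH2 P1=-
Op 5: best P0=NH2 P1=NH2
Op 6: best P0=NH2 P1=NH2
Op 7: best P0=NH2 P1=NH1
Op 8: best P0=NH2 P1=NH1
Op 9: best P0=NH2 P1=NH1
Op 10: best P0=NH2 P1=NH1
Op 11: best P0=NH2 P1=NH1
Op 12: best P0=NH2 P1=NH2

Answer: P0:NH2 P1:NH2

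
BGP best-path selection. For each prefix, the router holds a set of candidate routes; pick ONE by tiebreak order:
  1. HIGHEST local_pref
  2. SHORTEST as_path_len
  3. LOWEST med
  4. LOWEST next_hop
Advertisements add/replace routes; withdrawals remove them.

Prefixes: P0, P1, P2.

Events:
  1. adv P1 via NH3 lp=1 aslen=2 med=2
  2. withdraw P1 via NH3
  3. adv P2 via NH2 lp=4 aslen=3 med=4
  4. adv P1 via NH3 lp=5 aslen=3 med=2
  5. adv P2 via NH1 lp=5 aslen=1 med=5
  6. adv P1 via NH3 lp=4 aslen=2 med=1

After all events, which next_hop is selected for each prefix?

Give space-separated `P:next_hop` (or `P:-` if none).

Op 1: best P0=- P1=NH3 P2=-
Op 2: best P0=- P1=- P2=-
Op 3: best P0=- P1=- P2=NH2
Op 4: best P0=- P1=NH3 P2=NH2
Op 5: best P0=- P1=NH3 P2=NH1
Op 6: best P0=- P1=NH3 P2=NH1

Answer: P0:- P1:NH3 P2:NH1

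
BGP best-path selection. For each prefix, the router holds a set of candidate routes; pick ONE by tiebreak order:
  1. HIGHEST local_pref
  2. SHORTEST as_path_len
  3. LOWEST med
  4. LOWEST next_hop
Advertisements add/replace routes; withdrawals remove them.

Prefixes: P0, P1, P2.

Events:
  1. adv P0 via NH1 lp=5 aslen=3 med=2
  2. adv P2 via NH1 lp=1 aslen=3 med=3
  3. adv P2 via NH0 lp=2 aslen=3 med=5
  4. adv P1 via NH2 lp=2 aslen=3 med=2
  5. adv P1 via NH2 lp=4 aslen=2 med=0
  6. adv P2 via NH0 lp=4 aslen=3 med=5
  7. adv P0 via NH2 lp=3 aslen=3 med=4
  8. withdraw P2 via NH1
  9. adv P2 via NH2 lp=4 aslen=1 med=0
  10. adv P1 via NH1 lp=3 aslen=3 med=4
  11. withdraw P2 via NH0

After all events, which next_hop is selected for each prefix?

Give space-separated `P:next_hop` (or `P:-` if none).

Op 1: best P0=NH1 P1=- P2=-
Op 2: best P0=NH1 P1=- P2=NH1
Op 3: best P0=NH1 P1=- P2=NH0
Op 4: best P0=NH1 P1=NH2 P2=NH0
Op 5: best P0=NH1 P1=NH2 P2=NH0
Op 6: best P0=NH1 P1=NH2 P2=NH0
Op 7: best P0=NH1 P1=NH2 P2=NH0
Op 8: best P0=NH1 P1=NH2 P2=NH0
Op 9: best P0=NH1 P1=NH2 P2=NH2
Op 10: best P0=NH1 P1=NH2 P2=NH2
Op 11: best P0=NH1 P1=NH2 P2=NH2

Answer: P0:NH1 P1:NH2 P2:NH2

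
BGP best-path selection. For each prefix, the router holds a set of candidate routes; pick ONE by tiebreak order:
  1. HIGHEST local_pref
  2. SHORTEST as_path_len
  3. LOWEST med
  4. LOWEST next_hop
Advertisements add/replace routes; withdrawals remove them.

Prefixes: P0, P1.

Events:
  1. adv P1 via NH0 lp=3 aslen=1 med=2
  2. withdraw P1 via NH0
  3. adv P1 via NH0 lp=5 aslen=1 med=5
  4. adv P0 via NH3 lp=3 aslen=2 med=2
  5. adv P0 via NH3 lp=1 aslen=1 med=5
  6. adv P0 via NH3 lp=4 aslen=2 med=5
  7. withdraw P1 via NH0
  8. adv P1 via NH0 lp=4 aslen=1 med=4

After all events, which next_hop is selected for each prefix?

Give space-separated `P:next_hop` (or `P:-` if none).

Op 1: best P0=- P1=NH0
Op 2: best P0=- P1=-
Op 3: best P0=- P1=NH0
Op 4: best P0=NH3 P1=NH0
Op 5: best P0=NH3 P1=NH0
Op 6: best P0=NH3 P1=NH0
Op 7: best P0=NH3 P1=-
Op 8: best P0=NH3 P1=NH0

Answer: P0:NH3 P1:NH0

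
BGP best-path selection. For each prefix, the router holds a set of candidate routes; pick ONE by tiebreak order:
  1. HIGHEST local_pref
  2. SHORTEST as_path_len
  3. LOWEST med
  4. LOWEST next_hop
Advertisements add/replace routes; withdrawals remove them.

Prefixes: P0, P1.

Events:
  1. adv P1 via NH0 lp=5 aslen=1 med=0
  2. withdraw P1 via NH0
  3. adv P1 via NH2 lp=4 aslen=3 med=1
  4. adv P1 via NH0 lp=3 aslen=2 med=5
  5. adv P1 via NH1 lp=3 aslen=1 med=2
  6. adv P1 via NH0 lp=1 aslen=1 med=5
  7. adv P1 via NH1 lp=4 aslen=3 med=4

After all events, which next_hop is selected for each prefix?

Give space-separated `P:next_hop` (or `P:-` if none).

Op 1: best P0=- P1=NH0
Op 2: best P0=- P1=-
Op 3: best P0=- P1=NH2
Op 4: best P0=- P1=NH2
Op 5: best P0=- P1=NH2
Op 6: best P0=- P1=NH2
Op 7: best P0=- P1=NH2

Answer: P0:- P1:NH2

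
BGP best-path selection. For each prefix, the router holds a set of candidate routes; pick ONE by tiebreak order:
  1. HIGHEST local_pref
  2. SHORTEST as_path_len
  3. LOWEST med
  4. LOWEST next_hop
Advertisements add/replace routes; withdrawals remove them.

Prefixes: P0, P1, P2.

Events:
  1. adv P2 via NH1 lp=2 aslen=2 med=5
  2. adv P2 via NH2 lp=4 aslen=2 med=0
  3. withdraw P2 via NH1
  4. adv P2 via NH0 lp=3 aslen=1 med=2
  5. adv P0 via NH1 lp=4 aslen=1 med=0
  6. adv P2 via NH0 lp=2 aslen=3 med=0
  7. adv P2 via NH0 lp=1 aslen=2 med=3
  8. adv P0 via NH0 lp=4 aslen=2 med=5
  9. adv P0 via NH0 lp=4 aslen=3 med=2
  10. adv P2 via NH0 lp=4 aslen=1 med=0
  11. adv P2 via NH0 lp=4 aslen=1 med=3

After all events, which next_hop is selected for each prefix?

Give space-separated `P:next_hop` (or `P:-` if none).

Answer: P0:NH1 P1:- P2:NH0

Derivation:
Op 1: best P0=- P1=- P2=NH1
Op 2: best P0=- P1=- P2=NH2
Op 3: best P0=- P1=- P2=NH2
Op 4: best P0=- P1=- P2=NH2
Op 5: best P0=NH1 P1=- P2=NH2
Op 6: best P0=NH1 P1=- P2=NH2
Op 7: best P0=NH1 P1=- P2=NH2
Op 8: best P0=NH1 P1=- P2=NH2
Op 9: best P0=NH1 P1=- P2=NH2
Op 10: best P0=NH1 P1=- P2=NH0
Op 11: best P0=NH1 P1=- P2=NH0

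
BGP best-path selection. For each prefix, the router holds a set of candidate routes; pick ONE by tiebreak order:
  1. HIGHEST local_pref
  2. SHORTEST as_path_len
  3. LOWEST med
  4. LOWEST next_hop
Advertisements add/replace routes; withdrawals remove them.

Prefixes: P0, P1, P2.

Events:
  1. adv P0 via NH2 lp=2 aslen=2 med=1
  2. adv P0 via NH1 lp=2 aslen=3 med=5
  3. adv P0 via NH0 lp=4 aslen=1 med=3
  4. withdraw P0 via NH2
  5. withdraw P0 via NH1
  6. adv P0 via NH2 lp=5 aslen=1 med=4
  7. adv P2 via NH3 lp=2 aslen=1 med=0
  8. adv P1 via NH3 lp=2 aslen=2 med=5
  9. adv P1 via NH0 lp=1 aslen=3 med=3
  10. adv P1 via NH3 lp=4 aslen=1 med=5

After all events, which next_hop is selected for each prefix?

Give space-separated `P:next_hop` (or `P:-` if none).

Answer: P0:NH2 P1:NH3 P2:NH3

Derivation:
Op 1: best P0=NH2 P1=- P2=-
Op 2: best P0=NH2 P1=- P2=-
Op 3: best P0=NH0 P1=- P2=-
Op 4: best P0=NH0 P1=- P2=-
Op 5: best P0=NH0 P1=- P2=-
Op 6: best P0=NH2 P1=- P2=-
Op 7: best P0=NH2 P1=- P2=NH3
Op 8: best P0=NH2 P1=NH3 P2=NH3
Op 9: best P0=NH2 P1=NH3 P2=NH3
Op 10: best P0=NH2 P1=NH3 P2=NH3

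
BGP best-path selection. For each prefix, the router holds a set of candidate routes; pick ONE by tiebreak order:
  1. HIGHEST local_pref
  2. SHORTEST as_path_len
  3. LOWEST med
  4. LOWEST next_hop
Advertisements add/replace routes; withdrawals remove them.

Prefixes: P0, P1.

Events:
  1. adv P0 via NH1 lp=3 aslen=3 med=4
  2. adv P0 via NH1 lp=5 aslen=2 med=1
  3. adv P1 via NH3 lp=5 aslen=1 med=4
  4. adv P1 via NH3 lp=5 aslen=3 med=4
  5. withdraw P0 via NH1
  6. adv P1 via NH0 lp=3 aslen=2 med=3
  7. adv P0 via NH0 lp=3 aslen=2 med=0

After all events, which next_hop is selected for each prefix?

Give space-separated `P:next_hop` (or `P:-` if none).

Answer: P0:NH0 P1:NH3

Derivation:
Op 1: best P0=NH1 P1=-
Op 2: best P0=NH1 P1=-
Op 3: best P0=NH1 P1=NH3
Op 4: best P0=NH1 P1=NH3
Op 5: best P0=- P1=NH3
Op 6: best P0=- P1=NH3
Op 7: best P0=NH0 P1=NH3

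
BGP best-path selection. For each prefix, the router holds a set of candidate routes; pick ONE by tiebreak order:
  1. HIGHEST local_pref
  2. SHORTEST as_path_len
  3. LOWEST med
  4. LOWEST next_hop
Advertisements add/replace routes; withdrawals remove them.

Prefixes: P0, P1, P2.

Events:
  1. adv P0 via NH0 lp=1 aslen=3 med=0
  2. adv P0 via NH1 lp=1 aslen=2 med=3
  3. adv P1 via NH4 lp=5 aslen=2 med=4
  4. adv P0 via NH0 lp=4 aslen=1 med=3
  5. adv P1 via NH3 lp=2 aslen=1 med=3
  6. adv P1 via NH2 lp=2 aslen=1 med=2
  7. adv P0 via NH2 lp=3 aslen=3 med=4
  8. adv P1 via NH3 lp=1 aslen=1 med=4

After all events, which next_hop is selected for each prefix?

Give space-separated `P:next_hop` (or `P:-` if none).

Answer: P0:NH0 P1:NH4 P2:-

Derivation:
Op 1: best P0=NH0 P1=- P2=-
Op 2: best P0=NH1 P1=- P2=-
Op 3: best P0=NH1 P1=NH4 P2=-
Op 4: best P0=NH0 P1=NH4 P2=-
Op 5: best P0=NH0 P1=NH4 P2=-
Op 6: best P0=NH0 P1=NH4 P2=-
Op 7: best P0=NH0 P1=NH4 P2=-
Op 8: best P0=NH0 P1=NH4 P2=-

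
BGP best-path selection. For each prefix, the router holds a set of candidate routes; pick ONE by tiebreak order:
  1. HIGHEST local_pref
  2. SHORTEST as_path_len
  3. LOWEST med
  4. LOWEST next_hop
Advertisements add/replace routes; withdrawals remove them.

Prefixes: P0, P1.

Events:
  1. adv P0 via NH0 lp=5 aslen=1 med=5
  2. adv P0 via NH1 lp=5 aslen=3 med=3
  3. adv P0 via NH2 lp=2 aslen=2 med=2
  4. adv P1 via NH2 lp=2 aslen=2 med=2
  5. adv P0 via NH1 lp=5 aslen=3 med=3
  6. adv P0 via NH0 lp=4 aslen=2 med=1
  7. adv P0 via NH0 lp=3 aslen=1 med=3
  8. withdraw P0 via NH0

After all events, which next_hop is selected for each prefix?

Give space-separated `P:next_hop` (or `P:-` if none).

Answer: P0:NH1 P1:NH2

Derivation:
Op 1: best P0=NH0 P1=-
Op 2: best P0=NH0 P1=-
Op 3: best P0=NH0 P1=-
Op 4: best P0=NH0 P1=NH2
Op 5: best P0=NH0 P1=NH2
Op 6: best P0=NH1 P1=NH2
Op 7: best P0=NH1 P1=NH2
Op 8: best P0=NH1 P1=NH2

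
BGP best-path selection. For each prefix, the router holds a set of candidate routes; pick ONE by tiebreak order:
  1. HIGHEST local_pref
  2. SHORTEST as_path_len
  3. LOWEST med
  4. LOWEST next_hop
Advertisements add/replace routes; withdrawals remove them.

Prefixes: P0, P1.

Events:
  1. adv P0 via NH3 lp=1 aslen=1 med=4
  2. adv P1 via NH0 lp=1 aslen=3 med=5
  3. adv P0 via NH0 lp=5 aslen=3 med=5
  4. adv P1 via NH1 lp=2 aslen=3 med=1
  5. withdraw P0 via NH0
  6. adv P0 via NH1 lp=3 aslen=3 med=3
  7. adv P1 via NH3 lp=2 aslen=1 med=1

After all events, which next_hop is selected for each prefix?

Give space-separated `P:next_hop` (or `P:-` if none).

Answer: P0:NH1 P1:NH3

Derivation:
Op 1: best P0=NH3 P1=-
Op 2: best P0=NH3 P1=NH0
Op 3: best P0=NH0 P1=NH0
Op 4: best P0=NH0 P1=NH1
Op 5: best P0=NH3 P1=NH1
Op 6: best P0=NH1 P1=NH1
Op 7: best P0=NH1 P1=NH3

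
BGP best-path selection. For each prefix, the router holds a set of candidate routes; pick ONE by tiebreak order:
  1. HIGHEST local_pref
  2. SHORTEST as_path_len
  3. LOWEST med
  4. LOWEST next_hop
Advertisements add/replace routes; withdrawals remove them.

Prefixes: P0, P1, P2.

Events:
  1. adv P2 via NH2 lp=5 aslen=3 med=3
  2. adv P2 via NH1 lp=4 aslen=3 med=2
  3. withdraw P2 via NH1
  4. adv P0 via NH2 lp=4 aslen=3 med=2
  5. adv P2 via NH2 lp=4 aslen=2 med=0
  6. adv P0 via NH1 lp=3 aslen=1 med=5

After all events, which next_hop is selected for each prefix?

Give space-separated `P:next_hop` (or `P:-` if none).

Answer: P0:NH2 P1:- P2:NH2

Derivation:
Op 1: best P0=- P1=- P2=NH2
Op 2: best P0=- P1=- P2=NH2
Op 3: best P0=- P1=- P2=NH2
Op 4: best P0=NH2 P1=- P2=NH2
Op 5: best P0=NH2 P1=- P2=NH2
Op 6: best P0=NH2 P1=- P2=NH2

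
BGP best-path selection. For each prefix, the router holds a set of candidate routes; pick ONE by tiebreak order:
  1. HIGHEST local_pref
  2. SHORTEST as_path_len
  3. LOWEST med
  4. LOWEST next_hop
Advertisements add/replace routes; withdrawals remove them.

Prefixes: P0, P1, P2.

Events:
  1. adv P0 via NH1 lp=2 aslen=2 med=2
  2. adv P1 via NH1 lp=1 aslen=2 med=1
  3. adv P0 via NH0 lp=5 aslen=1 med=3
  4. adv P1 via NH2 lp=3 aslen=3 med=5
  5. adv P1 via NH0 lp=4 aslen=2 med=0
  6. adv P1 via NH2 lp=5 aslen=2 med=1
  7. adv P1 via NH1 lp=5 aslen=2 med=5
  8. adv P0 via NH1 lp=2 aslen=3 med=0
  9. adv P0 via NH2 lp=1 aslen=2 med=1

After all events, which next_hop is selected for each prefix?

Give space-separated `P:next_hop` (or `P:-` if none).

Answer: P0:NH0 P1:NH2 P2:-

Derivation:
Op 1: best P0=NH1 P1=- P2=-
Op 2: best P0=NH1 P1=NH1 P2=-
Op 3: best P0=NH0 P1=NH1 P2=-
Op 4: best P0=NH0 P1=NH2 P2=-
Op 5: best P0=NH0 P1=NH0 P2=-
Op 6: best P0=NH0 P1=NH2 P2=-
Op 7: best P0=NH0 P1=NH2 P2=-
Op 8: best P0=NH0 P1=NH2 P2=-
Op 9: best P0=NH0 P1=NH2 P2=-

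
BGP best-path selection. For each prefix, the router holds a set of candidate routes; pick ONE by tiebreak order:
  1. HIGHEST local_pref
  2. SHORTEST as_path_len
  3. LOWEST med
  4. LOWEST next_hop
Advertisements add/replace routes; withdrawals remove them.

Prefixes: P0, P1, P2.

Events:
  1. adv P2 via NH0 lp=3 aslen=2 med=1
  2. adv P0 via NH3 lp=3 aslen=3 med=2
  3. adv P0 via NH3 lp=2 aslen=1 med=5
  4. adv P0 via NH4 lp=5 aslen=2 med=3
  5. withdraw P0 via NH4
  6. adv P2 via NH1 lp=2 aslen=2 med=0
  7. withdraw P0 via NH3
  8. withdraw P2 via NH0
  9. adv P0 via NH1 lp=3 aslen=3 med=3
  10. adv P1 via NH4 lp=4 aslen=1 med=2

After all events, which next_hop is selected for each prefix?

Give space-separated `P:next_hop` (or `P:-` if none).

Op 1: best P0=- P1=- P2=NH0
Op 2: best P0=NH3 P1=- P2=NH0
Op 3: best P0=NH3 P1=- P2=NH0
Op 4: best P0=NH4 P1=- P2=NH0
Op 5: best P0=NH3 P1=- P2=NH0
Op 6: best P0=NH3 P1=- P2=NH0
Op 7: best P0=- P1=- P2=NH0
Op 8: best P0=- P1=- P2=NH1
Op 9: best P0=NH1 P1=- P2=NH1
Op 10: best P0=NH1 P1=NH4 P2=NH1

Answer: P0:NH1 P1:NH4 P2:NH1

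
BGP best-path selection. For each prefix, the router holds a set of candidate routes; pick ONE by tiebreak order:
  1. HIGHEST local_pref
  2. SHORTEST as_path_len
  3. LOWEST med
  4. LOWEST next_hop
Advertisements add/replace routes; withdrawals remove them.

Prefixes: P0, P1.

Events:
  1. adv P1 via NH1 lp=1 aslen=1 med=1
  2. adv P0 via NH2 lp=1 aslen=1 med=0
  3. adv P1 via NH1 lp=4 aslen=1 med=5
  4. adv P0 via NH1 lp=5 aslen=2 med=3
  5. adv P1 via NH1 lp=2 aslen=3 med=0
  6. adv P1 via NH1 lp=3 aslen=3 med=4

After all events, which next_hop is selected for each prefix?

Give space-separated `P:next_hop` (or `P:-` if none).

Op 1: best P0=- P1=NH1
Op 2: best P0=NH2 P1=NH1
Op 3: best P0=NH2 P1=NH1
Op 4: best P0=NH1 P1=NH1
Op 5: best P0=NH1 P1=NH1
Op 6: best P0=NH1 P1=NH1

Answer: P0:NH1 P1:NH1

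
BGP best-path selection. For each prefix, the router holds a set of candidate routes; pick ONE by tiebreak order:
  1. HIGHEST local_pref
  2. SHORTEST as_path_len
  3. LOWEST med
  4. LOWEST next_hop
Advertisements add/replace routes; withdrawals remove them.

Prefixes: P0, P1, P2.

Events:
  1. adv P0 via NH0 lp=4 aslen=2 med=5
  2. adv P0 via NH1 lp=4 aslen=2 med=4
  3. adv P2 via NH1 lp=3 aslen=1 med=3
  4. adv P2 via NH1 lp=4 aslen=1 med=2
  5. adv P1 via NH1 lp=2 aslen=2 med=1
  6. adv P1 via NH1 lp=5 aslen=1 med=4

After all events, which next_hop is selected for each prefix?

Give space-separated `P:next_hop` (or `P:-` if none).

Answer: P0:NH1 P1:NH1 P2:NH1

Derivation:
Op 1: best P0=NH0 P1=- P2=-
Op 2: best P0=NH1 P1=- P2=-
Op 3: best P0=NH1 P1=- P2=NH1
Op 4: best P0=NH1 P1=- P2=NH1
Op 5: best P0=NH1 P1=NH1 P2=NH1
Op 6: best P0=NH1 P1=NH1 P2=NH1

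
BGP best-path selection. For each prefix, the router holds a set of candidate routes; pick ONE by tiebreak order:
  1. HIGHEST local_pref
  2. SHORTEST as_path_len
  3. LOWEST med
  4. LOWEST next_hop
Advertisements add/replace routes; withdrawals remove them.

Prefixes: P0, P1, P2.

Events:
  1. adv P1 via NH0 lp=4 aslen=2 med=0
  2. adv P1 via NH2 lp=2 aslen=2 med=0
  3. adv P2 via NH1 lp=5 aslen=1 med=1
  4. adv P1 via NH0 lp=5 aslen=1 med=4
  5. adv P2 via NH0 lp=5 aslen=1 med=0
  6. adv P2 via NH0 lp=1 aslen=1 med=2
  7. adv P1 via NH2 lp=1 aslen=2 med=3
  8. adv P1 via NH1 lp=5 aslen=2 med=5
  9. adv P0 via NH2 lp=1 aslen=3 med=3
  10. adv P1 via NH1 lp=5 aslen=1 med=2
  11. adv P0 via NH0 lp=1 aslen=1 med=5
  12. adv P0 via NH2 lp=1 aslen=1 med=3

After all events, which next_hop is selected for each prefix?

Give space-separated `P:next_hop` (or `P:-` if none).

Op 1: best P0=- P1=NH0 P2=-
Op 2: best P0=- P1=NH0 P2=-
Op 3: best P0=- P1=NH0 P2=NH1
Op 4: best P0=- P1=NH0 P2=NH1
Op 5: best P0=- P1=NH0 P2=NH0
Op 6: best P0=- P1=NH0 P2=NH1
Op 7: best P0=- P1=NH0 P2=NH1
Op 8: best P0=- P1=NH0 P2=NH1
Op 9: best P0=NH2 P1=NH0 P2=NH1
Op 10: best P0=NH2 P1=NH1 P2=NH1
Op 11: best P0=NH0 P1=NH1 P2=NH1
Op 12: best P0=NH2 P1=NH1 P2=NH1

Answer: P0:NH2 P1:NH1 P2:NH1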